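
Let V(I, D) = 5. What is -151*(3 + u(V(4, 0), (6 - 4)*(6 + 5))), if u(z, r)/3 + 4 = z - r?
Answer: 9060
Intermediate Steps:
u(z, r) = -12 - 3*r + 3*z (u(z, r) = -12 + 3*(z - r) = -12 + (-3*r + 3*z) = -12 - 3*r + 3*z)
-151*(3 + u(V(4, 0), (6 - 4)*(6 + 5))) = -151*(3 + (-12 - 3*(6 - 4)*(6 + 5) + 3*5)) = -151*(3 + (-12 - 6*11 + 15)) = -151*(3 + (-12 - 3*22 + 15)) = -151*(3 + (-12 - 66 + 15)) = -151*(3 - 63) = -151*(-60) = 9060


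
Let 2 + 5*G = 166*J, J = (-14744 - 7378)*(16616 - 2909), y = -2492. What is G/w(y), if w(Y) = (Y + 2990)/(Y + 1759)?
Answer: 18447982067839/1245 ≈ 1.4818e+10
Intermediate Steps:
J = -303226254 (J = -22122*13707 = -303226254)
w(Y) = (2990 + Y)/(1759 + Y)
G = -50335558166/5 (G = -⅖ + (166*(-303226254))/5 = -⅖ + (⅕)*(-50335558164) = -⅖ - 50335558164/5 = -50335558166/5 ≈ -1.0067e+10)
G/w(y) = -50335558166*(1759 - 2492)/(2990 - 2492)/5 = -50335558166/(5*(498/(-733))) = -50335558166/(5*((-1/733*498))) = -50335558166/(5*(-498/733)) = -50335558166/5*(-733/498) = 18447982067839/1245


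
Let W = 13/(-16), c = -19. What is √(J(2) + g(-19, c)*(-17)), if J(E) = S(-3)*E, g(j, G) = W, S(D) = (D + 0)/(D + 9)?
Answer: √205/4 ≈ 3.5795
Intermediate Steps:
S(D) = D/(9 + D)
W = -13/16 (W = 13*(-1/16) = -13/16 ≈ -0.81250)
g(j, G) = -13/16
J(E) = -E/2 (J(E) = (-3/(9 - 3))*E = (-3/6)*E = (-3*⅙)*E = -E/2)
√(J(2) + g(-19, c)*(-17)) = √(-½*2 - 13/16*(-17)) = √(-1 + 221/16) = √(205/16) = √205/4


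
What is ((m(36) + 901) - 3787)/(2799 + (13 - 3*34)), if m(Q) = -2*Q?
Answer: -1479/1355 ≈ -1.0915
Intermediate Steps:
((m(36) + 901) - 3787)/(2799 + (13 - 3*34)) = ((-2*36 + 901) - 3787)/(2799 + (13 - 3*34)) = ((-72 + 901) - 3787)/(2799 + (13 - 102)) = (829 - 3787)/(2799 - 89) = -2958/2710 = -2958*1/2710 = -1479/1355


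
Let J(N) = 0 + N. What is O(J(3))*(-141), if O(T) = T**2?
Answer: -1269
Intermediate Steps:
J(N) = N
O(J(3))*(-141) = 3**2*(-141) = 9*(-141) = -1269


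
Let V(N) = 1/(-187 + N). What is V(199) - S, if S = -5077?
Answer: 60925/12 ≈ 5077.1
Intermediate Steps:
V(199) - S = 1/(-187 + 199) - 1*(-5077) = 1/12 + 5077 = 60925/12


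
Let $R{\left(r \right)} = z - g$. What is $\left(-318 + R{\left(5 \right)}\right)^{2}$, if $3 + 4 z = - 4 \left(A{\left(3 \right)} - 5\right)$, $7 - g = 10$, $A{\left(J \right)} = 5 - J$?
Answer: $\frac{1565001}{16} \approx 97813.0$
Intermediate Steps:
$g = -3$ ($g = 7 - 10 = -3$)
$z = \frac{9}{4}$ ($z = - \frac{3}{4} + \frac{\left(-4\right) \left(\left(5 - 3\right) - 5\right)}{4} = - \frac{3}{4} + \frac{\left(-4\right) \left(2 - 5\right)}{4} = - \frac{3}{4} + \frac{\left(-4\right) \left(-3\right)}{4} = - \frac{3}{4} + \frac{1}{4} \cdot 12 = - \frac{3}{4} + 3 = \frac{9}{4} \approx 2.25$)
$R{\left(r \right)} = \frac{21}{4}$ ($R{\left(r \right)} = \frac{9}{4} - -3 = \frac{9}{4} + 3 = \frac{21}{4}$)
$\left(-318 + R{\left(5 \right)}\right)^{2} = \left(-318 + \frac{21}{4}\right)^{2} = \left(- \frac{1251}{4}\right)^{2} = \frac{1565001}{16}$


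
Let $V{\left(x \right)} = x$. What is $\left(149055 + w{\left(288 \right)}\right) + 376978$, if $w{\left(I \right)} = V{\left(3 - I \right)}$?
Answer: $525748$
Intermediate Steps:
$w{\left(I \right)} = 3 - I$
$\left(149055 + w{\left(288 \right)}\right) + 376978 = \left(149055 + \left(3 - 288\right)\right) + 376978 = \left(149055 - 285\right) + 376978 = 148770 + 376978 = 525748$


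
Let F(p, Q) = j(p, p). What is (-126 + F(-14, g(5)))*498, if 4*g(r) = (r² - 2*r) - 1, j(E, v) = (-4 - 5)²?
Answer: -22410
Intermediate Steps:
j(E, v) = 81 (j(E, v) = (-9)² = 81)
g(r) = -¼ - r/2 + r²/4 (g(r) = ((r² - 2*r) - 1)/4 = (-1 + r² - 2*r)/4 = -¼ - r/2 + r²/4)
F(p, Q) = 81
(-126 + F(-14, g(5)))*498 = (-126 + 81)*498 = -45*498 = -22410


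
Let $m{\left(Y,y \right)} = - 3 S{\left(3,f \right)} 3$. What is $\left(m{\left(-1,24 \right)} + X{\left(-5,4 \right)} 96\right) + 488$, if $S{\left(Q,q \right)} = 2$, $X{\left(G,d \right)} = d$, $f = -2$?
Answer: $854$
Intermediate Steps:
$m{\left(Y,y \right)} = -18$ ($m{\left(Y,y \right)} = \left(-3\right) 2 \cdot 3 = \left(-6\right) 3 = -18$)
$\left(m{\left(-1,24 \right)} + X{\left(-5,4 \right)} 96\right) + 488 = \left(-18 + 4 \cdot 96\right) + 488 = \left(-18 + 384\right) + 488 = 366 + 488 = 854$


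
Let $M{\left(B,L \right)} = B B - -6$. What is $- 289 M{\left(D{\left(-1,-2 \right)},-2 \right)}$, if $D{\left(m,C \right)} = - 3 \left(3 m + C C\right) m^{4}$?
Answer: $-4335$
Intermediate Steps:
$D{\left(m,C \right)} = m^{4} \left(- 9 m - 3 C^{2}\right)$ ($D{\left(m,C \right)} = - 3 \left(3 m + C^{2}\right) m^{4} = - 3 \left(C^{2} + 3 m\right) m^{4} = \left(- 9 m - 3 C^{2}\right) m^{4} = m^{4} \left(- 9 m - 3 C^{2}\right)$)
$M{\left(B,L \right)} = 6 + B^{2}$ ($M{\left(B,L \right)} = B^{2} + 6 = 6 + B^{2}$)
$- 289 M{\left(D{\left(-1,-2 \right)},-2 \right)} = - 289 \left(6 + \left(3 \left(-1\right)^{4} \left(- \left(-2\right)^{2} - -3\right)\right)^{2}\right) = - 289 \left(6 + \left(3 \cdot 1 \left(\left(-1\right) 4 + 3\right)\right)^{2}\right) = - 289 \left(6 + \left(3 \cdot 1 \left(-4 + 3\right)\right)^{2}\right) = - 289 \left(6 + \left(3 \cdot 1 \left(-1\right)\right)^{2}\right) = - 289 \left(6 + \left(-3\right)^{2}\right) = - 289 \left(6 + 9\right) = \left(-289\right) 15 = -4335$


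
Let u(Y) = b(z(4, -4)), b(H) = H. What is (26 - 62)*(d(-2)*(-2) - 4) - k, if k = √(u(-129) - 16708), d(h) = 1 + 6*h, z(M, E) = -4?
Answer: -648 - 2*I*√4178 ≈ -648.0 - 129.27*I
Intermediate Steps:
u(Y) = -4
k = 2*I*√4178 (k = √(-4 - 16708) = √(-16712) = 2*I*√4178 ≈ 129.27*I)
(26 - 62)*(d(-2)*(-2) - 4) - k = (26 - 62)*((1 + 6*(-2))*(-2) - 4) - 2*I*√4178 = -36*((1 - 12)*(-2) - 4) - 2*I*√4178 = -36*(-11*(-2) - 4) - 2*I*√4178 = -36*(22 - 4) - 2*I*√4178 = -36*18 - 2*I*√4178 = -648 - 2*I*√4178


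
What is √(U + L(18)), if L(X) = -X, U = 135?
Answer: 3*√13 ≈ 10.817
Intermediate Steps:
√(U + L(18)) = √(135 - 1*18) = √(135 - 18) = √117 = 3*√13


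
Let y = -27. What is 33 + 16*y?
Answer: -399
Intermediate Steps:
33 + 16*y = 33 + 16*(-27) = 33 - 432 = -399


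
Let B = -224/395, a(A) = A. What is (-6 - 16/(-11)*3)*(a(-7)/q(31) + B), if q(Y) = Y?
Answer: 174762/134695 ≈ 1.2975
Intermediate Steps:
B = -224/395 (B = -224*1/395 = -224/395 ≈ -0.56709)
(-6 - 16/(-11)*3)*(a(-7)/q(31) + B) = (-6 - 16/(-11)*3)*(-7/31 - 224/395) = (-6 - 16*(-1/11)*3)*(-7*1/31 - 224/395) = (-6 + (16/11)*3)*(-7/31 - 224/395) = (-6 + 48/11)*(-9709/12245) = -18/11*(-9709/12245) = 174762/134695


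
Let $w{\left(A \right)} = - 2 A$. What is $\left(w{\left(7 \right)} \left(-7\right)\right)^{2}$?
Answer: $9604$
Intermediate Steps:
$\left(w{\left(7 \right)} \left(-7\right)\right)^{2} = \left(\left(-2\right) 7 \left(-7\right)\right)^{2} = \left(\left(-14\right) \left(-7\right)\right)^{2} = 98^{2} = 9604$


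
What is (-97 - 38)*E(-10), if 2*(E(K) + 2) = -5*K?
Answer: -3105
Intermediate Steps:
E(K) = -2 - 5*K/2 (E(K) = -2 + (-5*K)/2 = -2 - 5*K/2)
(-97 - 38)*E(-10) = (-97 - 38)*(-2 - 5/2*(-10)) = -135*(-2 + 25) = -135*23 = -3105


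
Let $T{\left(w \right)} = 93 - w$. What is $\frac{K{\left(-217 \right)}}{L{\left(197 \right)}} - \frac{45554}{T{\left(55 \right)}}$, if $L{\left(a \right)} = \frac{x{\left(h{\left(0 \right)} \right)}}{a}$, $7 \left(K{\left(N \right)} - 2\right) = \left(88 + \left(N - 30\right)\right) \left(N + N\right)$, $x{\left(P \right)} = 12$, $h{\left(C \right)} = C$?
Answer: $\frac{9158164}{57} \approx 1.6067 \cdot 10^{5}$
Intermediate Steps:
$K{\left(N \right)} = 2 + \frac{2 N \left(58 + N\right)}{7}$ ($K{\left(N \right)} = 2 + \frac{\left(88 + \left(N - 30\right)\right) \left(N + N\right)}{7} = 2 + \frac{\left(88 + \left(N - 30\right)\right) 2 N}{7} = 2 + \frac{\left(88 + \left(-30 + N\right)\right) 2 N}{7} = 2 + \frac{\left(58 + N\right) 2 N}{7} = 2 + \frac{2 N \left(58 + N\right)}{7}$)
$L{\left(a \right)} = \frac{12}{a}$
$\frac{K{\left(-217 \right)}}{L{\left(197 \right)}} - \frac{45554}{T{\left(55 \right)}} = \frac{2 + \frac{2 \left(-217\right)^{2}}{7} + \frac{116}{7} \left(-217\right)}{12 \cdot \frac{1}{197}} - \frac{45554}{93 - 55} = \frac{2 + \frac{2}{7} \cdot 47089 - 3596}{12 \cdot \frac{1}{197}} - \frac{45554}{93 - 55} = \frac{2 + 13454 - 3596}{\frac{12}{197}} - \frac{45554}{38} = 9860 \cdot \frac{197}{12} - \frac{22777}{19} = \frac{485605}{3} - \frac{22777}{19} = \frac{9158164}{57}$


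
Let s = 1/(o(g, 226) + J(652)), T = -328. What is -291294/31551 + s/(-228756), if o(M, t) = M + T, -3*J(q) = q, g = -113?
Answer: -14622735464083/1583836010900 ≈ -9.2325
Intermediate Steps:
J(q) = -q/3
o(M, t) = -328 + M (o(M, t) = M - 328 = -328 + M)
s = -3/1975 (s = 1/((-328 - 113) - 1/3*652) = 1/(-441 - 652/3) = 1/(-1975/3) = -3/1975 ≈ -0.0015190)
-291294/31551 + s/(-228756) = -291294/31551 - 3/1975/(-228756) = -291294*1/31551 - 3/1975*(-1/228756) = -97098/10517 + 1/150597700 = -14622735464083/1583836010900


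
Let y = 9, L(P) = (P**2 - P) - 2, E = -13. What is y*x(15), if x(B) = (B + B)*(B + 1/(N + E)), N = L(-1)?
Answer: 52380/13 ≈ 4029.2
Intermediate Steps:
L(P) = -2 + P**2 - P
N = 0 (N = -2 + (-1)**2 - 1*(-1) = -2 + 1 + 1 = 0)
x(B) = 2*B*(-1/13 + B) (x(B) = (B + B)*(B + 1/(0 - 13)) = (2*B)*(B + 1/(-13)) = (2*B)*(B - 1/13) = (2*B)*(-1/13 + B) = 2*B*(-1/13 + B))
y*x(15) = 9*((2/13)*15*(-1 + 13*15)) = 9*((2/13)*15*(-1 + 195)) = 9*((2/13)*15*194) = 9*(5820/13) = 52380/13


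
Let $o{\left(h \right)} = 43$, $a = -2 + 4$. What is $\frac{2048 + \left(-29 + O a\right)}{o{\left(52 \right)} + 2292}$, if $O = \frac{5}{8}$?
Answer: $\frac{8081}{9340} \approx 0.8652$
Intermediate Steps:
$O = \frac{5}{8}$ ($O = 5 \cdot \frac{1}{8} = \frac{5}{8} \approx 0.625$)
$a = 2$
$\frac{2048 + \left(-29 + O a\right)}{o{\left(52 \right)} + 2292} = \frac{2048 + \left(-29 + \frac{5}{8} \cdot 2\right)}{43 + 2292} = \frac{2048 + \left(-29 + \frac{5}{4}\right)}{2335} = \left(2048 - \frac{111}{4}\right) \frac{1}{2335} = \frac{8081}{4} \cdot \frac{1}{2335} = \frac{8081}{9340}$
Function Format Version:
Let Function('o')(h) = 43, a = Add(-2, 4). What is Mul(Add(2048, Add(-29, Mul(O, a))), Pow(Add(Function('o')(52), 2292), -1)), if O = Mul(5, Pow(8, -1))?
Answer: Rational(8081, 9340) ≈ 0.86520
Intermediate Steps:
O = Rational(5, 8) (O = Mul(5, Rational(1, 8)) = Rational(5, 8) ≈ 0.62500)
a = 2
Mul(Add(2048, Add(-29, Mul(O, a))), Pow(Add(Function('o')(52), 2292), -1)) = Mul(Add(2048, Add(-29, Mul(Rational(5, 8), 2))), Pow(Add(43, 2292), -1)) = Mul(Add(2048, Add(-29, Rational(5, 4))), Pow(2335, -1)) = Mul(Add(2048, Rational(-111, 4)), Rational(1, 2335)) = Mul(Rational(8081, 4), Rational(1, 2335)) = Rational(8081, 9340)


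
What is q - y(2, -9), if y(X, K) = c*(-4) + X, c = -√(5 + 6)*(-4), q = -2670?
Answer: -2672 + 16*√11 ≈ -2618.9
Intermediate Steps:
c = 4*√11 (c = -√11*(-4) = 4*√11 ≈ 13.266)
y(X, K) = X - 16*√11 (y(X, K) = (4*√11)*(-4) + X = -16*√11 + X = X - 16*√11)
q - y(2, -9) = -2670 - (2 - 16*√11) = -2670 + (-2 + 16*√11) = -2672 + 16*√11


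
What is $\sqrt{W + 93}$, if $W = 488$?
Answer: $\sqrt{581} \approx 24.104$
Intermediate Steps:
$\sqrt{W + 93} = \sqrt{488 + 93} = \sqrt{581}$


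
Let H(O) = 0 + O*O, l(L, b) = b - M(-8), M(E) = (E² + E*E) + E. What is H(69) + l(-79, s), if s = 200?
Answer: 4841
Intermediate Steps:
M(E) = E + 2*E² (M(E) = (E² + E²) + E = 2*E² + E = E + 2*E²)
l(L, b) = -120 + b (l(L, b) = b - (-8)*(1 + 2*(-8)) = b - (-8)*(1 - 16) = b - (-8)*(-15) = b - 1*120 = b - 120 = -120 + b)
H(O) = O² (H(O) = 0 + O² = O²)
H(69) + l(-79, s) = 69² + (-120 + 200) = 4761 + 80 = 4841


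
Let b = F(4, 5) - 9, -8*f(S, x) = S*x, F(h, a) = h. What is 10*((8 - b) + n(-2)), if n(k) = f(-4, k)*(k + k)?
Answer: 170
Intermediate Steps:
f(S, x) = -S*x/8
n(k) = k² (n(k) = (-⅛*(-4)*k)*(k + k) = (k/2)*(2*k) = k²)
b = -5 (b = 4 - 9 = -5)
10*((8 - b) + n(-2)) = 10*((8 - 1*(-5)) + (-2)²) = 10*((8 + 5) + 4) = 10*(13 + 4) = 10*17 = 170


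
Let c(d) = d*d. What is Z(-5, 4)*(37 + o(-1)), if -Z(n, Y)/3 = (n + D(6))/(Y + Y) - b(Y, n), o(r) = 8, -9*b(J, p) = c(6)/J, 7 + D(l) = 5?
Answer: -135/8 ≈ -16.875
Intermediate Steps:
D(l) = -2 (D(l) = -7 + 5 = -2)
c(d) = d**2
b(J, p) = -4/J (b(J, p) = -6**2/(9*J) = -4/J)
Z(n, Y) = -12/Y - 3*(-2 + n)/(2*Y) (Z(n, Y) = -3*((n - 2)/(Y + Y) - (-4)/Y) = -3*((-2 + n)/((2*Y)) + 4/Y) = -3*((-2 + n)*(1/(2*Y)) + 4/Y) = -3*((-2 + n)/(2*Y) + 4/Y) = -3*(4/Y + (-2 + n)/(2*Y)) = -12/Y - 3*(-2 + n)/(2*Y))
Z(-5, 4)*(37 + o(-1)) = ((3/2)*(-6 - 1*(-5))/4)*(37 + 8) = ((3/2)*(1/4)*(-6 + 5))*45 = ((3/2)*(1/4)*(-1))*45 = -3/8*45 = -135/8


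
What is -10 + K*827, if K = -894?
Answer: -739348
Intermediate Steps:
-10 + K*827 = -10 - 894*827 = -10 - 739338 = -739348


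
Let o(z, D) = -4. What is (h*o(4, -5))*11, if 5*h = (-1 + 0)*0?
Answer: 0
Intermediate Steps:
h = 0 (h = ((-1 + 0)*0)/5 = (-1*0)/5 = (⅕)*0 = 0)
(h*o(4, -5))*11 = (0*(-4))*11 = 0*11 = 0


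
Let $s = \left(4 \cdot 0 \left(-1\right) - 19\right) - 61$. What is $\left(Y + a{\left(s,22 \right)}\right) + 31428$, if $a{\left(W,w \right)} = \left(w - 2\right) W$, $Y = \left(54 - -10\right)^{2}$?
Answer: $33924$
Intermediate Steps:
$Y = 4096$ ($Y = \left(54 + 10\right)^{2} = 64^{2} = 4096$)
$s = -80$ ($s = \left(0 \left(-1\right) - 19\right) - 61 = \left(0 - 19\right) - 61 = -19 - 61 = -80$)
$a{\left(W,w \right)} = W \left(-2 + w\right)$ ($a{\left(W,w \right)} = \left(-2 + w\right) W = W \left(-2 + w\right)$)
$\left(Y + a{\left(s,22 \right)}\right) + 31428 = \left(4096 - 80 \left(-2 + 22\right)\right) + 31428 = \left(4096 - 1600\right) + 31428 = 2496 + 31428 = 33924$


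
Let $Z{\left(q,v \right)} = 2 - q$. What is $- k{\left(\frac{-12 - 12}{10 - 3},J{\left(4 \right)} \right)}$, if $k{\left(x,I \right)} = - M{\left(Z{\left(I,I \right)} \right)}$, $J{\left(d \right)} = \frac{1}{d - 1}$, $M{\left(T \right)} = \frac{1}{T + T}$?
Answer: $\frac{3}{10} \approx 0.3$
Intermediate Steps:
$M{\left(T \right)} = \frac{1}{2 T}$
$J{\left(d \right)} = \frac{1}{-1 + d}$
$k{\left(x,I \right)} = - \frac{1}{2 \left(2 - I\right)}$
$- k{\left(\frac{-12 - 12}{10 - 3},J{\left(4 \right)} \right)} = - \frac{1}{2 \left(-2 + \frac{1}{-1 + 4}\right)} = - \frac{1}{2 \left(-2 + \frac{1}{3}\right)} = - \frac{1}{2 \left(- \frac{5}{3}\right)} = - \frac{-3}{2 \cdot 5} = \left(-1\right) \left(- \frac{3}{10}\right) = \frac{3}{10}$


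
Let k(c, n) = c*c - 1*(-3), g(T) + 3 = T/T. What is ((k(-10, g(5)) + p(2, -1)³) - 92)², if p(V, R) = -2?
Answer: 9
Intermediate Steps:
g(T) = -2 (g(T) = -3 + T/T = -3 + 1 = -2)
k(c, n) = 3 + c² (k(c, n) = c² + 3 = 3 + c²)
((k(-10, g(5)) + p(2, -1)³) - 92)² = (((3 + (-10)²) + (-2)³) - 92)² = (((3 + 100) - 8) - 92)² = ((103 - 8) - 92)² = (95 - 92)² = 3² = 9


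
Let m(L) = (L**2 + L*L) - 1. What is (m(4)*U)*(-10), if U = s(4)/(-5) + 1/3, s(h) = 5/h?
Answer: -155/6 ≈ -25.833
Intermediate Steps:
m(L) = -1 + 2*L**2 (m(L) = (L**2 + L**2) - 1 = 2*L**2 - 1 = -1 + 2*L**2)
U = 1/12 (U = (5/4)/(-5) + 1/3 = (5*(1/4))*(-1/5) + 1*(1/3) = (5/4)*(-1/5) + 1/3 = -1/4 + 1/3 = 1/12 ≈ 0.083333)
(m(4)*U)*(-10) = ((-1 + 2*4**2)*(1/12))*(-10) = ((-1 + 2*16)*(1/12))*(-10) = ((-1 + 32)*(1/12))*(-10) = (31*(1/12))*(-10) = (31/12)*(-10) = -155/6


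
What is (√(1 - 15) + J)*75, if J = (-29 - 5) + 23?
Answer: -825 + 75*I*√14 ≈ -825.0 + 280.62*I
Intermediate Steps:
J = -11 (J = -34 + 23 = -11)
(√(1 - 15) + J)*75 = (√(1 - 15) - 11)*75 = (√(-14) - 11)*75 = (I*√14 - 11)*75 = (-11 + I*√14)*75 = -825 + 75*I*√14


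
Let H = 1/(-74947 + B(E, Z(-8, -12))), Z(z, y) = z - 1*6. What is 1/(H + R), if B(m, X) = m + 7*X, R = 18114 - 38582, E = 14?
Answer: -75031/1535734509 ≈ -4.8857e-5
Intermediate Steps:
Z(z, y) = -6 + z (Z(z, y) = z - 6 = -6 + z)
R = -20468
H = -1/75031 (H = 1/(-74947 + (14 + 7*(-6 - 8))) = 1/(-74947 + (14 + 7*(-14))) = 1/(-74947 + (14 - 98)) = 1/(-74947 - 84) = 1/(-75031) = -1/75031 ≈ -1.3328e-5)
1/(H + R) = 1/(-1/75031 - 20468) = 1/(-1535734509/75031) = -75031/1535734509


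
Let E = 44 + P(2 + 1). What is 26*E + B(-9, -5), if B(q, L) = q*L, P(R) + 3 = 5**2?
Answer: 1761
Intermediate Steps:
P(R) = 22 (P(R) = -3 + 5**2 = -3 + 25 = 22)
B(q, L) = L*q
E = 66 (E = 44 + 22 = 66)
26*E + B(-9, -5) = 26*66 - 5*(-9) = 1716 + 45 = 1761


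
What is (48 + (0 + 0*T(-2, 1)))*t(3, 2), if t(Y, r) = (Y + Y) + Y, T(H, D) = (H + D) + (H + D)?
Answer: 432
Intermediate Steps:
T(H, D) = 2*D + 2*H (T(H, D) = (D + H) + (D + H) = 2*D + 2*H)
t(Y, r) = 3*Y (t(Y, r) = 2*Y + Y = 3*Y)
(48 + (0 + 0*T(-2, 1)))*t(3, 2) = (48 + (0 + 0*(2*1 + 2*(-2))))*(3*3) = (48 + (0 + 0*(2 - 4)))*9 = (48 + (0 + 0*(-2)))*9 = (48 + (0 + 0))*9 = (48 + 0)*9 = 48*9 = 432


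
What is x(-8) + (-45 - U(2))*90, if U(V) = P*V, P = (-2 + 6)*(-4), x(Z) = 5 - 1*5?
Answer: -1170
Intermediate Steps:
x(Z) = 0 (x(Z) = 5 - 5 = 0)
P = -16 (P = 4*(-4) = -16)
U(V) = -16*V
x(-8) + (-45 - U(2))*90 = 0 + (-45 - (-16)*2)*90 = 0 + (-45 - 1*(-32))*90 = 0 + (-45 + 32)*90 = 0 - 13*90 = 0 - 1170 = -1170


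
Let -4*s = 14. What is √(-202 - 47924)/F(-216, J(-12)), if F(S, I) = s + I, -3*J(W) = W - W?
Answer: -2*I*√48126/7 ≈ -62.679*I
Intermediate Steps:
s = -7/2 (s = -¼*14 = -7/2 ≈ -3.5000)
J(W) = 0 (J(W) = -(W - W)/3 = -⅓*0 = 0)
F(S, I) = -7/2 + I
√(-202 - 47924)/F(-216, J(-12)) = √(-202 - 47924)/(-7/2 + 0) = √(-48126)/(-7/2) = (I*√48126)*(-2/7) = -2*I*√48126/7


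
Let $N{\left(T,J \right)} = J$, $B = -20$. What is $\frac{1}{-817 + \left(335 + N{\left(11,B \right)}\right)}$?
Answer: $- \frac{1}{502} \approx -0.001992$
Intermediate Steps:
$\frac{1}{-817 + \left(335 + N{\left(11,B \right)}\right)} = \frac{1}{-817 + \left(335 - 20\right)} = \frac{1}{-817 + 315} = \frac{1}{-502} = - \frac{1}{502}$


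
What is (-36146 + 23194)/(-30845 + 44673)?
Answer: -3238/3457 ≈ -0.93665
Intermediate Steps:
(-36146 + 23194)/(-30845 + 44673) = -12952/13828 = -12952*1/13828 = -3238/3457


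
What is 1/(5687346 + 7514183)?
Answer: 1/13201529 ≈ 7.5749e-8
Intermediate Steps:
1/(5687346 + 7514183) = 1/13201529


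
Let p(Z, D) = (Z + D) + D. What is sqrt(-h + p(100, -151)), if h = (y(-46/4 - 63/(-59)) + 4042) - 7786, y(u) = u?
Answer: sqrt(49464066)/118 ≈ 59.602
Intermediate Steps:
p(Z, D) = Z + 2*D (p(Z, D) = (D + Z) + D = Z + 2*D)
h = -443023/118 (h = ((-46/4 - 63/(-59)) + 4042) - 7786 = ((-46*1/4 - 63*(-1/59)) + 4042) - 7786 = ((-23/2 + 63/59) + 4042) - 7786 = (-1231/118 + 4042) - 7786 = 475725/118 - 7786 = -443023/118 ≈ -3754.4)
sqrt(-h + p(100, -151)) = sqrt(-1*(-443023/118) + (100 + 2*(-151))) = sqrt(443023/118 + (100 - 302)) = sqrt(443023/118 - 202) = sqrt(419187/118) = sqrt(49464066)/118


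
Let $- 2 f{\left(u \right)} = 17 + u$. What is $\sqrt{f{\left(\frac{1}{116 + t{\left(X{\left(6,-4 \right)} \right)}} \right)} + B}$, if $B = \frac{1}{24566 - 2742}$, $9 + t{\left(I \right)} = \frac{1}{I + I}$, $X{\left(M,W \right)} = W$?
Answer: $\frac{i \sqrt{5140839034595}}{777480} \approx 2.9163 i$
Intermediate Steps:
$t{\left(I \right)} = -9 + \frac{1}{2 I}$ ($t{\left(I \right)} = -9 + \frac{1}{I + I} = -9 + \frac{1}{2 I}$)
$B = \frac{1}{21824} \approx 4.5821 \cdot 10^{-5}$
$f{\left(u \right)} = - \frac{17}{2} - \frac{u}{2}$ ($f{\left(u \right)} = - \frac{17 + u}{2} = - \frac{17}{2} - \frac{u}{2}$)
$\sqrt{f{\left(\frac{1}{116 + t{\left(X{\left(6,-4 \right)} \right)}} \right)} + B} = \sqrt{\left(- \frac{17}{2} - \frac{1}{2 \left(116 - \left(9 - \frac{1}{2 \left(-4\right)}\right)\right)}\right) + \frac{1}{21824}} = \sqrt{\left(- \frac{17}{2} - \frac{1}{2 \left(116 + \left(-9 + \frac{1}{2} \left(- \frac{1}{4}\right)\right)\right)}\right) + \frac{1}{21824}} = \sqrt{\left(- \frac{17}{2} - \frac{1}{2 \left(116 - \frac{73}{8}\right)}\right) + \frac{1}{21824}} = \sqrt{\left(- \frac{17}{2} - \frac{1}{2 \cdot \frac{855}{8}}\right) + \frac{1}{21824}} = \sqrt{\left(- \frac{17}{2} - \frac{4}{855}\right) + \frac{1}{21824}} = \sqrt{- \frac{14543}{1710} + \frac{1}{21824}} = \sqrt{- \frac{158692361}{18659520}} = \frac{i \sqrt{5140839034595}}{777480}$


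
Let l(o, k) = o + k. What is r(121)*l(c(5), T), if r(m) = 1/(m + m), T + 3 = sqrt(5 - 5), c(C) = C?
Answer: 1/121 ≈ 0.0082645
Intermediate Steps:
T = -3 (T = -3 + sqrt(5 - 5) = -3 + sqrt(0) = -3 + 0 = -3)
l(o, k) = k + o
r(m) = 1/(2*m)
r(121)*l(c(5), T) = ((1/2)/121)*(-3 + 5) = ((1/2)*(1/121))*2 = (1/242)*2 = 1/121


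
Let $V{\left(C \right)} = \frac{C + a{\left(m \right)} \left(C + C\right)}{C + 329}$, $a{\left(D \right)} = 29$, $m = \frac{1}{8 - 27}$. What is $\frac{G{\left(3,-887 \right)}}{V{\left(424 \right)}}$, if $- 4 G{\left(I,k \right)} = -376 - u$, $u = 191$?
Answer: $\frac{426951}{100064} \approx 4.2668$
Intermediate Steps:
$m = - \frac{1}{19}$ ($m = \frac{1}{-19} = - \frac{1}{19} \approx -0.052632$)
$G{\left(I,k \right)} = \frac{567}{4}$ ($G{\left(I,k \right)} = - \frac{-376 - 191}{4} = \left(- \frac{1}{4}\right) \left(-567\right) = \frac{567}{4}$)
$V{\left(C \right)} = \frac{59 C}{329 + C}$ ($V{\left(C \right)} = \frac{C + 29 \left(C + C\right)}{C + 329} = \frac{C + 29 \cdot 2 C}{329 + C} = \frac{C + 58 C}{329 + C} = \frac{59 C}{329 + C}$)
$\frac{G{\left(3,-887 \right)}}{V{\left(424 \right)}} = \frac{567}{4 \cdot 59 \cdot 424 \frac{1}{329 + 424}} = \frac{567}{4 \cdot 59 \cdot 424 \cdot \frac{1}{753}} = \frac{567}{4 \cdot \frac{25016}{753}} = \frac{567}{4} \cdot \frac{753}{25016} = \frac{426951}{100064}$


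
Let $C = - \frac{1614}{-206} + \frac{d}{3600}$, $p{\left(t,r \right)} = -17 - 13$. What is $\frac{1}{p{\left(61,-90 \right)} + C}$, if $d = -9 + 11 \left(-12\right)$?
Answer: $- \frac{123600}{2744441} \approx -0.045036$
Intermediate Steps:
$d = -141$ ($d = -9 - 132 = -141$)
$p{\left(t,r \right)} = -30$
$C = \frac{963559}{123600}$ ($C = - \frac{1614}{-206} - \frac{141}{3600} = \left(-1614\right) \left(- \frac{1}{206}\right) - \frac{47}{1200} = \frac{807}{103} - \frac{47}{1200} = \frac{963559}{123600} \approx 7.7958$)
$\frac{1}{p{\left(61,-90 \right)} + C} = \frac{1}{-30 + \frac{963559}{123600}} = \frac{1}{- \frac{2744441}{123600}} = - \frac{123600}{2744441}$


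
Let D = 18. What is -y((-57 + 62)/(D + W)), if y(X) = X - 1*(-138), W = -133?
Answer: -3173/23 ≈ -137.96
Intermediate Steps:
y(X) = 138 + X (y(X) = X + 138 = 138 + X)
-y((-57 + 62)/(D + W)) = -(138 + (-57 + 62)/(18 - 133)) = -(138 + 5/(-115)) = -(138 + 5*(-1/115)) = -(138 - 1/23) = -1*3173/23 = -3173/23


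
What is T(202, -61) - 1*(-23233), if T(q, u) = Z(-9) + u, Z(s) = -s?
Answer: 23181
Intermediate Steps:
T(q, u) = 9 + u (T(q, u) = -1*(-9) + u = 9 + u)
T(202, -61) - 1*(-23233) = (9 - 61) - 1*(-23233) = -52 + 23233 = 23181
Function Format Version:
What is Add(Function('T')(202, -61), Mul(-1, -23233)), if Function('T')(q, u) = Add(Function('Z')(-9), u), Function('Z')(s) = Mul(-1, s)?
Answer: 23181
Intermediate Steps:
Function('T')(q, u) = Add(9, u) (Function('T')(q, u) = Add(Mul(-1, -9), u) = Add(9, u))
Add(Function('T')(202, -61), Mul(-1, -23233)) = Add(Add(9, -61), Mul(-1, -23233)) = Add(-52, 23233) = 23181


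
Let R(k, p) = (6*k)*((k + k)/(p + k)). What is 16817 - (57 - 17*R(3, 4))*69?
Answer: 216872/7 ≈ 30982.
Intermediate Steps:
R(k, p) = 12*k**2/(k + p) (R(k, p) = (6*k)*((2*k)/(k + p)) = (6*k)*(2*k/(k + p)) = 12*k**2/(k + p))
16817 - (57 - 17*R(3, 4))*69 = 16817 - (57 - 204*3**2/(3 + 4))*69 = 16817 - (57 - 204*9/7)*69 = 16817 - (57 - 17*108/7)*69 = 16817 - (57 - 1836/7)*69 = 16817 - (-1437)*69/7 = 16817 - 1*(-99153/7) = 16817 + 99153/7 = 216872/7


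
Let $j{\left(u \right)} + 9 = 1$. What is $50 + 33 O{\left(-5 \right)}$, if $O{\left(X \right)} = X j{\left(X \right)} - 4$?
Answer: $1238$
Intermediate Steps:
$j{\left(u \right)} = -8$ ($j{\left(u \right)} = -9 + 1 = -8$)
$O{\left(X \right)} = -4 - 8 X$ ($O{\left(X \right)} = X \left(-8\right) - 4 = - 8 X - 4 = -4 - 8 X$)
$50 + 33 O{\left(-5 \right)} = 50 + 33 \left(-4 - -40\right) = 50 + 33 \left(-4 + 40\right) = 50 + 33 \cdot 36 = 50 + 1188 = 1238$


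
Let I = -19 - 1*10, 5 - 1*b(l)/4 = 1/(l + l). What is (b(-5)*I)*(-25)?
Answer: 14790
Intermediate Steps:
b(l) = 20 - 2/l (b(l) = 20 - 4/(l + l) = 20 - 4*1/(2*l) = 20 - 2/l)
I = -29 (I = -19 - 10 = -29)
(b(-5)*I)*(-25) = ((20 - 2/(-5))*(-29))*(-25) = ((20 - 2*(-1/5))*(-29))*(-25) = ((20 + 2/5)*(-29))*(-25) = ((102/5)*(-29))*(-25) = -2958/5*(-25) = 14790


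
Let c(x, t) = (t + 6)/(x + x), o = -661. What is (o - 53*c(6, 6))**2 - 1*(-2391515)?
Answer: 2901311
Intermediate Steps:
c(x, t) = (6 + t)/(2*x) (c(x, t) = (6 + t)/((2*x)) = (6 + t)*(1/(2*x)) = (6 + t)/(2*x))
(o - 53*c(6, 6))**2 - 1*(-2391515) = (-661 - 53*(6 + 6)/(2*6))**2 - 1*(-2391515) = (-661 - 53*12/(2*6))**2 + 2391515 = (-661 - 53*1)**2 + 2391515 = (-661 - 53)**2 + 2391515 = (-714)**2 + 2391515 = 509796 + 2391515 = 2901311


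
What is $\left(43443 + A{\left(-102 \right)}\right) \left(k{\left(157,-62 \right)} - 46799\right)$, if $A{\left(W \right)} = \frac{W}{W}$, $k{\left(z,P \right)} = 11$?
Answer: $-2032657872$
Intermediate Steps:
$A{\left(W \right)} = 1$
$\left(43443 + A{\left(-102 \right)}\right) \left(k{\left(157,-62 \right)} - 46799\right) = \left(43443 + 1\right) \left(11 - 46799\right) = 43444 \left(-46788\right) = -2032657872$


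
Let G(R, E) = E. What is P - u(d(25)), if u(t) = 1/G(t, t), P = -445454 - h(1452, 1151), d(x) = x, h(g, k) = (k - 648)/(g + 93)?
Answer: -3441134974/7725 ≈ -4.4545e+5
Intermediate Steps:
h(g, k) = (-648 + k)/(93 + g)
P = -688226933/1545 (P = -445454 - (-648 + 1151)/(93 + 1452) = -445454 - 503/1545 = -688226933/1545 ≈ -4.4545e+5)
u(t) = 1/t
P - u(d(25)) = -688226933/1545 - 1/25 = -3441134974/7725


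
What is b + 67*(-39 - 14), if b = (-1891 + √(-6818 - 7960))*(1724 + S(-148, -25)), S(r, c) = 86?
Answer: -3426261 + 5430*I*√1642 ≈ -3.4263e+6 + 2.2003e+5*I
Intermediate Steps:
b = -3422710 + 5430*I*√1642 (b = (-1891 + √(-6818 - 7960))*(1724 + 86) = (-1891 + √(-14778))*1810 = (-1891 + 3*I*√1642)*1810 = -3422710 + 5430*I*√1642 ≈ -3.4227e+6 + 2.2003e+5*I)
b + 67*(-39 - 14) = (-3422710 + 5430*I*√1642) + 67*(-39 - 14) = (-3422710 + 5430*I*√1642) + 67*(-53) = (-3422710 + 5430*I*√1642) - 3551 = -3426261 + 5430*I*√1642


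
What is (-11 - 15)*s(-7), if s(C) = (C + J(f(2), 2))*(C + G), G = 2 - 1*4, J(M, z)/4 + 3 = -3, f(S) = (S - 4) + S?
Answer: -7254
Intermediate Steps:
f(S) = -4 + 2*S (f(S) = (-4 + S) + S = -4 + 2*S)
J(M, z) = -24 (J(M, z) = -12 + 4*(-3) = -12 - 12 = -24)
G = -2 (G = 2 - 4 = -2)
s(C) = (-24 + C)*(-2 + C) (s(C) = (C - 24)*(C - 2) = (-24 + C)*(-2 + C))
(-11 - 15)*s(-7) = (-11 - 15)*(48 + (-7)**2 - 26*(-7)) = -26*(48 + 49 + 182) = -26*279 = -7254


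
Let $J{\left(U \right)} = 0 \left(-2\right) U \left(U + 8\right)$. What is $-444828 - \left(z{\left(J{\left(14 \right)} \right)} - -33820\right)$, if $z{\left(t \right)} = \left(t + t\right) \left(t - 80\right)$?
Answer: $-478648$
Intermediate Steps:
$J{\left(U \right)} = 0$ ($J{\left(U \right)} = 0 U \left(8 + U\right) = 0 \left(8 + U\right) = 0$)
$z{\left(t \right)} = 2 t \left(-80 + t\right)$
$-444828 - \left(z{\left(J{\left(14 \right)} \right)} - -33820\right) = -444828 - \left(2 \cdot 0 \left(-80 + 0\right) - -33820\right) = -444828 - \left(2 \cdot 0 \left(-80\right) + 33820\right) = -444828 - \left(0 + 33820\right) = -444828 - 33820 = -478648$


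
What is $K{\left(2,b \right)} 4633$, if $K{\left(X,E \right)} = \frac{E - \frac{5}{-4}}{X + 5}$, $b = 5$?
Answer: $\frac{115825}{28} \approx 4136.6$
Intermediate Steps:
$K{\left(X,E \right)} = \frac{\frac{5}{4} + E}{5 + X}$ ($K{\left(X,E \right)} = \frac{E - - \frac{5}{4}}{5 + X} = \frac{E + \frac{5}{4}}{5 + X} = \frac{\frac{5}{4} + E}{5 + X}$)
$K{\left(2,b \right)} 4633 = \frac{\frac{5}{4} + 5}{5 + 2} \cdot 4633 = \frac{1}{7} \cdot \frac{25}{4} \cdot 4633 = \frac{25}{28} \cdot 4633 = \frac{115825}{28}$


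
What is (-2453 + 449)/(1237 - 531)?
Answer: -1002/353 ≈ -2.8385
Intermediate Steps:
(-2453 + 449)/(1237 - 531) = -2004/706 = -2004*1/706 = -1002/353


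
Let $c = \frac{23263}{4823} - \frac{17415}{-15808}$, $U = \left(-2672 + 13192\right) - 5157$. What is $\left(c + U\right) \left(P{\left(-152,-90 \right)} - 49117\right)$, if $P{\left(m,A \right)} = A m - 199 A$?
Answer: $- \frac{551881404735539}{5864768} \approx -9.4101 \cdot 10^{7}$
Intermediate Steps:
$P{\left(m,A \right)} = - 199 A + A m$
$U = 5363$ ($U = 10520 - 5157 = 5363$)
$c = \frac{34748773}{5864768}$ ($c = 23263 \cdot \frac{1}{4823} - - \frac{17415}{15808} = \frac{23263}{4823} + \frac{17415}{15808} = \frac{34748773}{5864768} \approx 5.925$)
$\left(c + U\right) \left(P{\left(-152,-90 \right)} - 49117\right) = \left(\frac{34748773}{5864768} + 5363\right) \left(- 90 \left(-199 - 152\right) - 49117\right) = \frac{31487499557 \left(\left(-90\right) \left(-351\right) - 49117\right)}{5864768} = \frac{31487499557 \left(31590 - 49117\right)}{5864768} = \frac{31487499557}{5864768} \left(-17527\right) = - \frac{551881404735539}{5864768}$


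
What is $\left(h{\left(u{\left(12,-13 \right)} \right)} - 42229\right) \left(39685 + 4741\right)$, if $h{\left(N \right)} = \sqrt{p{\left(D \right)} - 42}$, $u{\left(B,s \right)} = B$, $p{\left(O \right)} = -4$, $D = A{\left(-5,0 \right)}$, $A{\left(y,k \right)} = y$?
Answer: $-1876065554 + 44426 i \sqrt{46} \approx -1.8761 \cdot 10^{9} + 3.0131 \cdot 10^{5} i$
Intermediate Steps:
$D = -5$
$h{\left(N \right)} = i \sqrt{46}$ ($h{\left(N \right)} = \sqrt{-4 - 42} = \sqrt{-46} = i \sqrt{46}$)
$\left(h{\left(u{\left(12,-13 \right)} \right)} - 42229\right) \left(39685 + 4741\right) = \left(i \sqrt{46} - 42229\right) \left(39685 + 4741\right) = \left(-42229 + i \sqrt{46}\right) 44426 = -1876065554 + 44426 i \sqrt{46}$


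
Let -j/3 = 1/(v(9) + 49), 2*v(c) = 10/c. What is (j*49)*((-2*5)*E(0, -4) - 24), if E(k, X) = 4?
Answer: 42336/223 ≈ 189.85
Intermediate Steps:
v(c) = 5/c (v(c) = (10/c)/2 = 5/c)
j = -27/446 (j = -3/(5/9 + 49) = -3/446/9 = -3*9/446 = -27/446 ≈ -0.060538)
(j*49)*((-2*5)*E(0, -4) - 24) = (-27/446*49)*(-2*5*4 - 24) = -1323*(-10*4 - 24)/446 = -1323*(-40 - 24)/446 = -1323/446*(-64) = 42336/223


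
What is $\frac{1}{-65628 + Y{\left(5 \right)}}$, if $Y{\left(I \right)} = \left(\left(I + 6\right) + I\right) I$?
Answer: $- \frac{1}{65548} \approx -1.5256 \cdot 10^{-5}$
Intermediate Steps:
$Y{\left(I \right)} = I \left(6 + 2 I\right)$ ($Y{\left(I \right)} = \left(\left(6 + I\right) + I\right) I = \left(6 + 2 I\right) I = I \left(6 + 2 I\right)$)
$\frac{1}{-65628 + Y{\left(5 \right)}} = \frac{1}{-65628 + 2 \cdot 5 \left(3 + 5\right)} = \frac{1}{-65628 + 2 \cdot 5 \cdot 8} = \frac{1}{-65628 + 80} = \frac{1}{-65548} = - \frac{1}{65548}$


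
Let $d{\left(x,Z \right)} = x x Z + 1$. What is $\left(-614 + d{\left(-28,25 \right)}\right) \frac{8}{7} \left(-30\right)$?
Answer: $- \frac{4556880}{7} \approx -6.5098 \cdot 10^{5}$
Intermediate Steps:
$d{\left(x,Z \right)} = 1 + Z x^{2}$ ($d{\left(x,Z \right)} = x^{2} Z + 1 = Z x^{2} + 1 = 1 + Z x^{2}$)
$\left(-614 + d{\left(-28,25 \right)}\right) \frac{8}{7} \left(-30\right) = \left(-614 + \left(1 + 25 \left(-28\right)^{2}\right)\right) \frac{8}{7} \left(-30\right) = \left(-614 + \left(1 + 25 \cdot 784\right)\right) 8 \cdot \frac{1}{7} \left(-30\right) = \left(-614 + \left(1 + 19600\right)\right) \frac{8}{7} \left(-30\right) = \left(-614 + 19601\right) \left(- \frac{240}{7}\right) = 18987 \left(- \frac{240}{7}\right) = - \frac{4556880}{7}$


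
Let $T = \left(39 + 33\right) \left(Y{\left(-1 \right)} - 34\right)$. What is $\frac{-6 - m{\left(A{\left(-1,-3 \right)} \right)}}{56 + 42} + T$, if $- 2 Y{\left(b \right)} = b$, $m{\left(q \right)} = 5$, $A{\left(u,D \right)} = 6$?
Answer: $- \frac{236387}{98} \approx -2412.1$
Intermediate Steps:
$Y{\left(b \right)} = - \frac{b}{2}$
$T = -2412$ ($T = \left(39 + 33\right) \left(\left(- \frac{1}{2}\right) \left(-1\right) - 34\right) = 72 \left(\frac{1}{2} - 34\right) = 72 \left(- \frac{67}{2}\right) = -2412$)
$\frac{-6 - m{\left(A{\left(-1,-3 \right)} \right)}}{56 + 42} + T = \frac{-6 - 5}{56 + 42} - 2412 = \frac{-6 - 5}{98} - 2412 = \left(-11\right) \frac{1}{98} - 2412 = - \frac{11}{98} - 2412 = - \frac{236387}{98}$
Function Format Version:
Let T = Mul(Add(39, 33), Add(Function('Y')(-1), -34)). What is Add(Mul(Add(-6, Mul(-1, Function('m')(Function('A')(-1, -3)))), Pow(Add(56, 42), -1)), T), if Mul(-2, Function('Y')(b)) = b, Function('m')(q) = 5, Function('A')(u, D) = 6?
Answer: Rational(-236387, 98) ≈ -2412.1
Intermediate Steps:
Function('Y')(b) = Mul(Rational(-1, 2), b)
T = -2412 (T = Mul(Add(39, 33), Add(Mul(Rational(-1, 2), -1), -34)) = Mul(72, Add(Rational(1, 2), -34)) = Mul(72, Rational(-67, 2)) = -2412)
Add(Mul(Add(-6, Mul(-1, Function('m')(Function('A')(-1, -3)))), Pow(Add(56, 42), -1)), T) = Add(Mul(Add(-6, Mul(-1, 5)), Pow(Add(56, 42), -1)), -2412) = Add(Mul(Add(-6, -5), Pow(98, -1)), -2412) = Add(Mul(-11, Rational(1, 98)), -2412) = Add(Rational(-11, 98), -2412) = Rational(-236387, 98)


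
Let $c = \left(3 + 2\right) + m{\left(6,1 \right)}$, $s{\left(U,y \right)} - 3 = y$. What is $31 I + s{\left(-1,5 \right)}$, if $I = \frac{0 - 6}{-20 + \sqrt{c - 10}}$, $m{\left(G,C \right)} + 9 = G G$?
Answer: $\frac{1124}{63} + \frac{31 \sqrt{22}}{63} \approx 20.149$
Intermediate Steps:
$m{\left(G,C \right)} = -9 + G^{2}$ ($m{\left(G,C \right)} = -9 + G G = -9 + G^{2}$)
$s{\left(U,y \right)} = 3 + y$
$c = 32$ ($c = \left(3 + 2\right) - \left(9 - 6^{2}\right) = 5 + \left(-9 + 36\right) = 5 + 27 = 32$)
$I = - \frac{6}{-20 + \sqrt{22}}$ ($I = \frac{0 - 6}{-20 + \sqrt{32 - 10}} = - \frac{6}{-20 + \sqrt{22}} \approx 0.39191$)
$31 I + s{\left(-1,5 \right)} = 31 \left(\frac{20}{63} + \frac{\sqrt{22}}{63}\right) + \left(3 + 5\right) = \left(\frac{620}{63} + \frac{31 \sqrt{22}}{63}\right) + 8 = \frac{1124}{63} + \frac{31 \sqrt{22}}{63}$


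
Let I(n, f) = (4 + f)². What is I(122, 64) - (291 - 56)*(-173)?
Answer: 45279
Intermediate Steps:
I(122, 64) - (291 - 56)*(-173) = (4 + 64)² - (291 - 56)*(-173) = 68² - 235*(-173) = 4624 - 1*(-40655) = 4624 + 40655 = 45279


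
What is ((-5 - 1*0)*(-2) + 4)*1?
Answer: 14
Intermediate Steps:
((-5 - 1*0)*(-2) + 4)*1 = ((-5 + 0)*(-2) + 4)*1 = (-5*(-2) + 4)*1 = (10 + 4)*1 = 14*1 = 14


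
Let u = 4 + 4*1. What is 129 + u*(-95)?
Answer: -631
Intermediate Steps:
u = 8 (u = 4 + 4 = 8)
129 + u*(-95) = 129 + 8*(-95) = 129 - 760 = -631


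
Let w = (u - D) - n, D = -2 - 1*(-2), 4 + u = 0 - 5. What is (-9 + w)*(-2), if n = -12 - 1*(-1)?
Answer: 14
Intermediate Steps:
n = -11 (n = -12 + 1 = -11)
u = -9 (u = -4 + (0 - 5) = -4 - 5 = -9)
D = 0 (D = -2 + 2 = 0)
w = 2 (w = (-9 - 1*0) - 1*(-11) = (-9 + 0) + 11 = -9 + 11 = 2)
(-9 + w)*(-2) = (-9 + 2)*(-2) = -7*(-2) = 14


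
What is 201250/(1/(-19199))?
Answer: -3863798750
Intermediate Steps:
201250/(1/(-19199)) = 201250/(-1/19199) = 201250*(-19199) = -3863798750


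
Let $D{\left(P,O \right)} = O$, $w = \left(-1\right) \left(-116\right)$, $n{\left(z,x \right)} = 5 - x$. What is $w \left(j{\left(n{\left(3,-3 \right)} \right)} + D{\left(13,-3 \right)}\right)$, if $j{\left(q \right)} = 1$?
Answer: $-232$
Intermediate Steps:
$w = 116$
$w \left(j{\left(n{\left(3,-3 \right)} \right)} + D{\left(13,-3 \right)}\right) = 116 \left(1 - 3\right) = 116 \left(-2\right) = -232$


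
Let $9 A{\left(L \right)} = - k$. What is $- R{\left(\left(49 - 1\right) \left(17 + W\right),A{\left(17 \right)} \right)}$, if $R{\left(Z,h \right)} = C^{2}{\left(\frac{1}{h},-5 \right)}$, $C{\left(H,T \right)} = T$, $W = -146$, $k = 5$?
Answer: $-25$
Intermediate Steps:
$A{\left(L \right)} = - \frac{5}{9}$ ($A{\left(L \right)} = \frac{\left(-1\right) 5}{9} = \frac{1}{9} \left(-5\right) = - \frac{5}{9}$)
$R{\left(Z,h \right)} = 25$ ($R{\left(Z,h \right)} = \left(-5\right)^{2} = 25$)
$- R{\left(\left(49 - 1\right) \left(17 + W\right),A{\left(17 \right)} \right)} = \left(-1\right) 25 = -25$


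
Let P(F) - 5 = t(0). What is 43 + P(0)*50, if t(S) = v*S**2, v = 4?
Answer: 293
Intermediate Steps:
t(S) = 4*S**2
P(F) = 5 (P(F) = 5 + 4*0**2 = 5 + 4*0 = 5 + 0 = 5)
43 + P(0)*50 = 43 + 5*50 = 43 + 250 = 293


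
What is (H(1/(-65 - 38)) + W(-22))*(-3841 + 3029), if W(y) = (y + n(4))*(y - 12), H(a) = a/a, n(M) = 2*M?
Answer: -387324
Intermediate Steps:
H(a) = 1
W(y) = (-12 + y)*(8 + y) (W(y) = (y + 2*4)*(y - 12) = (y + 8)*(-12 + y) = (8 + y)*(-12 + y) = (-12 + y)*(8 + y))
(H(1/(-65 - 38)) + W(-22))*(-3841 + 3029) = (1 + (-96 + (-22)² - 4*(-22)))*(-3841 + 3029) = (1 + (-96 + 484 + 88))*(-812) = (1 + 476)*(-812) = 477*(-812) = -387324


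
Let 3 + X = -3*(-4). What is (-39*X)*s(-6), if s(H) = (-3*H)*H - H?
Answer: 35802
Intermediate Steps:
X = 9 (X = -3 - 3*(-4) = -3 + 12 = 9)
s(H) = -H - 3*H² (s(H) = -3*H² - H = -H - 3*H²)
(-39*X)*s(-6) = (-39*9)*(-1*(-6)*(1 + 3*(-6))) = -(-351)*(-6)*(1 - 18) = -(-351)*(-6)*(-17) = -351*(-102) = 35802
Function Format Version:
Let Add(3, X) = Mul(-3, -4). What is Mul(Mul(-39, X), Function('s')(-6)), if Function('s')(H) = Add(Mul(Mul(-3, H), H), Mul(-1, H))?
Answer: 35802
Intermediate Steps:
X = 9 (X = Add(-3, Mul(-3, -4)) = Add(-3, 12) = 9)
Function('s')(H) = Add(Mul(-1, H), Mul(-3, Pow(H, 2))) (Function('s')(H) = Add(Mul(-3, Pow(H, 2)), Mul(-1, H)) = Add(Mul(-1, H), Mul(-3, Pow(H, 2))))
Mul(Mul(-39, X), Function('s')(-6)) = Mul(Mul(-39, 9), Mul(-1, -6, Add(1, Mul(3, -6)))) = Mul(-351, Mul(-1, -6, Add(1, -18))) = Mul(-351, Mul(-1, -6, -17)) = Mul(-351, -102) = 35802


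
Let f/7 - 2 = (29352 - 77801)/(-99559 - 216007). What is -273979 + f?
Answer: -86453700047/315566 ≈ -2.7396e+5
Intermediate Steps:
f = 4757067/315566 (f = 14 + 7*((29352 - 77801)/(-99559 - 216007)) = 14 + 7*(-48449/(-315566)) = 14 + 7*(-48449*(-1/315566)) = 14 + 7*(48449/315566) = 14 + 339143/315566 = 4757067/315566 ≈ 15.075)
-273979 + f = -273979 + 4757067/315566 = -86453700047/315566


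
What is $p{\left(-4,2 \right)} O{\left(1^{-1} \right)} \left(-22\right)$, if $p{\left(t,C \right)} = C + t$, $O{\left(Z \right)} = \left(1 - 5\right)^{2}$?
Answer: $704$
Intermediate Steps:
$O{\left(Z \right)} = 16$ ($O{\left(Z \right)} = \left(-4\right)^{2} = 16$)
$p{\left(-4,2 \right)} O{\left(1^{-1} \right)} \left(-22\right) = \left(2 - 4\right) 16 \left(-22\right) = \left(-2\right) 16 \left(-22\right) = \left(-32\right) \left(-22\right) = 704$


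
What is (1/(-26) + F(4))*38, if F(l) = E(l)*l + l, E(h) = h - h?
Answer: 1957/13 ≈ 150.54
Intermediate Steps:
E(h) = 0
F(l) = l (F(l) = 0*l + l = 0 + l = l)
(1/(-26) + F(4))*38 = (1/(-26) + 4)*38 = (-1/26 + 4)*38 = (103/26)*38 = 1957/13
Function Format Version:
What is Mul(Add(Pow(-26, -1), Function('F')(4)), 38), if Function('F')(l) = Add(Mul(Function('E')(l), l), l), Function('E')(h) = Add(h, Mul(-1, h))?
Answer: Rational(1957, 13) ≈ 150.54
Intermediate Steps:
Function('E')(h) = 0
Function('F')(l) = l (Function('F')(l) = Add(Mul(0, l), l) = Add(0, l) = l)
Mul(Add(Pow(-26, -1), Function('F')(4)), 38) = Mul(Add(Pow(-26, -1), 4), 38) = Mul(Add(Rational(-1, 26), 4), 38) = Mul(Rational(103, 26), 38) = Rational(1957, 13)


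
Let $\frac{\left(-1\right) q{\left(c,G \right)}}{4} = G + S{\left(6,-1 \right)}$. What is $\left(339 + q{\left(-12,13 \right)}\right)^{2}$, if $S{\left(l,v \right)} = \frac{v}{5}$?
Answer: $\frac{2070721}{25} \approx 82829.0$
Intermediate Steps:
$S{\left(l,v \right)} = \frac{v}{5}$ ($S{\left(l,v \right)} = v \frac{1}{5} = \frac{v}{5}$)
$q{\left(c,G \right)} = \frac{4}{5} - 4 G$ ($q{\left(c,G \right)} = - 4 \left(G + \frac{1}{5} \left(-1\right)\right) = - 4 \left(G - \frac{1}{5}\right) = - 4 \left(- \frac{1}{5} + G\right) = \frac{4}{5} - 4 G$)
$\left(339 + q{\left(-12,13 \right)}\right)^{2} = \left(339 + \left(\frac{4}{5} - 52\right)\right)^{2} = \left(339 - \frac{256}{5}\right)^{2} = \left(\frac{1439}{5}\right)^{2} = \frac{2070721}{25}$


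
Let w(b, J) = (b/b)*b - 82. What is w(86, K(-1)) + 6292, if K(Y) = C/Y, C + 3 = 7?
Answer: 6296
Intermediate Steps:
C = 4 (C = -3 + 7 = 4)
K(Y) = 4/Y
w(b, J) = -82 + b (w(b, J) = 1*b - 82 = b - 82 = -82 + b)
w(86, K(-1)) + 6292 = (-82 + 86) + 6292 = 4 + 6292 = 6296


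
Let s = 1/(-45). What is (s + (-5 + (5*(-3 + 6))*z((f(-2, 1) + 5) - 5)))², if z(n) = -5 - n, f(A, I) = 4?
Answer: 39702601/2025 ≈ 19606.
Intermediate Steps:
s = -1/45 ≈ -0.022222
(s + (-5 + (5*(-3 + 6))*z((f(-2, 1) + 5) - 5)))² = (-1/45 + (-5 + (5*(-3 + 6))*(-5 - ((4 + 5) - 5))))² = (-1/45 + (-5 + (5*3)*(-5 - (9 - 5))))² = (-1/45 + (-5 + 15*(-5 - 1*4)))² = (-1/45 + (-5 + 15*(-5 - 4)))² = (-1/45 + (-5 + 15*(-9)))² = (-1/45 + (-5 - 135))² = (-1/45 - 140)² = (-6301/45)² = 39702601/2025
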